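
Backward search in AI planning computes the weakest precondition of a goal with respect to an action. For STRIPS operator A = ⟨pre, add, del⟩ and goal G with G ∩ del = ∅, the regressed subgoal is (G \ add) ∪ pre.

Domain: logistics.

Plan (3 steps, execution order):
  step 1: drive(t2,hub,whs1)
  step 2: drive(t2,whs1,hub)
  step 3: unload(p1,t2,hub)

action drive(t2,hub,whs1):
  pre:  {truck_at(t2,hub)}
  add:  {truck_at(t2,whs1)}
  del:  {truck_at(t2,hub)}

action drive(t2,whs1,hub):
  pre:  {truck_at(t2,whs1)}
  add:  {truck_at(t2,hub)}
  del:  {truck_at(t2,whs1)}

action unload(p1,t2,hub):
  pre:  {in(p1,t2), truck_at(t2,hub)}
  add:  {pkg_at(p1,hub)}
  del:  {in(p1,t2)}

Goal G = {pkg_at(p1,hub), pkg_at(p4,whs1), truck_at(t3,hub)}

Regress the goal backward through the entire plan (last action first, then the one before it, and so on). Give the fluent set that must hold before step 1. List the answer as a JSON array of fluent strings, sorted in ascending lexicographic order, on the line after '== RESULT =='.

Regress step by step:
  through step 3 (unload(p1,t2,hub)): drop {pkg_at(p1,hub)}, keep {pkg_at(p4,whs1), truck_at(t3,hub)}, require {in(p1,t2), truck_at(t2,hub)}
    → {in(p1,t2), pkg_at(p4,whs1), truck_at(t2,hub), truck_at(t3,hub)}
  through step 2 (drive(t2,whs1,hub)): drop {truck_at(t2,hub)}, keep {in(p1,t2), pkg_at(p4,whs1), truck_at(t3,hub)}, require {truck_at(t2,whs1)}
    → {in(p1,t2), pkg_at(p4,whs1), truck_at(t2,whs1), truck_at(t3,hub)}
  through step 1 (drive(t2,hub,whs1)): drop {truck_at(t2,whs1)}, keep {in(p1,t2), pkg_at(p4,whs1), truck_at(t3,hub)}, require {truck_at(t2,hub)}
    → {in(p1,t2), pkg_at(p4,whs1), truck_at(t2,hub), truck_at(t3,hub)}

== RESULT ==
["in(p1,t2)", "pkg_at(p4,whs1)", "truck_at(t2,hub)", "truck_at(t3,hub)"]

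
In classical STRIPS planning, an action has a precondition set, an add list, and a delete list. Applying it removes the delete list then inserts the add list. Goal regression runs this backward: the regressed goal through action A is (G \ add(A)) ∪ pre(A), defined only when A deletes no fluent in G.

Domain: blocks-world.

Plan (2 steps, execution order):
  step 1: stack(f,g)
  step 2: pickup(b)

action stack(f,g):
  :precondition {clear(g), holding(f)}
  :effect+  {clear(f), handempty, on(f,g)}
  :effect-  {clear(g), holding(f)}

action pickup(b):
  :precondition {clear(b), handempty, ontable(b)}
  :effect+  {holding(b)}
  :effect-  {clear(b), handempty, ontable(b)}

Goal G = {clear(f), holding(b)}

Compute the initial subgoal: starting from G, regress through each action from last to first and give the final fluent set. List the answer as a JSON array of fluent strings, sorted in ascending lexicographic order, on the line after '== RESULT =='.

Regress step by step:
  through step 2 (pickup(b)): drop {holding(b)}, keep {clear(f)}, require {clear(b), handempty, ontable(b)}
    → {clear(b), clear(f), handempty, ontable(b)}
  through step 1 (stack(f,g)): drop {clear(f), handempty}, keep {clear(b), ontable(b)}, require {clear(g), holding(f)}
    → {clear(b), clear(g), holding(f), ontable(b)}

== RESULT ==
["clear(b)", "clear(g)", "holding(f)", "ontable(b)"]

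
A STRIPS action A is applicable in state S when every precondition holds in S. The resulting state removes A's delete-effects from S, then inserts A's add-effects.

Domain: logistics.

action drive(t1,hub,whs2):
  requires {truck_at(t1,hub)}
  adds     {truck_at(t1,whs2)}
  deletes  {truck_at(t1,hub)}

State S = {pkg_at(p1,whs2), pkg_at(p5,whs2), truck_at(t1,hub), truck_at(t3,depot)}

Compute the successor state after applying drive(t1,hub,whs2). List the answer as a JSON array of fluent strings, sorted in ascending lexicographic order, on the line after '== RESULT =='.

Progress:
  pre ⊆ S: {truck_at(t1,hub)} ⊆ S  — applicable
  S \ del = {pkg_at(p1,whs2), pkg_at(p5,whs2), truck_at(t3,depot)}
  ∪ add   = {pkg_at(p1,whs2), pkg_at(p5,whs2), truck_at(t1,whs2), truck_at(t3,depot)}

== RESULT ==
["pkg_at(p1,whs2)", "pkg_at(p5,whs2)", "truck_at(t1,whs2)", "truck_at(t3,depot)"]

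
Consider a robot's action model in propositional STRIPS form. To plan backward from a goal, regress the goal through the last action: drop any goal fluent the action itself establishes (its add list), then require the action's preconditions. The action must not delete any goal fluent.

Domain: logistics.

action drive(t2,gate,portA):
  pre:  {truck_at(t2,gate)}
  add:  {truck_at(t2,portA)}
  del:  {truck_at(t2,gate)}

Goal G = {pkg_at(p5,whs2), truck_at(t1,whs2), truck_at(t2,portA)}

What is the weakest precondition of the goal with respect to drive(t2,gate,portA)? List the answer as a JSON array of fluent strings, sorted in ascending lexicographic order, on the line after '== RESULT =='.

Regress:
  G ∩ del = {}  (empty — regression defined)
  G \ add = {pkg_at(p5,whs2), truck_at(t1,whs2), truck_at(t2,portA)} \ {truck_at(t2,portA)} = {pkg_at(p5,whs2), truck_at(t1,whs2)}
  ∪ pre   = {pkg_at(p5,whs2), truck_at(t1,whs2)} ∪ {truck_at(t2,gate)}
          = {pkg_at(p5,whs2), truck_at(t1,whs2), truck_at(t2,gate)}

== RESULT ==
["pkg_at(p5,whs2)", "truck_at(t1,whs2)", "truck_at(t2,gate)"]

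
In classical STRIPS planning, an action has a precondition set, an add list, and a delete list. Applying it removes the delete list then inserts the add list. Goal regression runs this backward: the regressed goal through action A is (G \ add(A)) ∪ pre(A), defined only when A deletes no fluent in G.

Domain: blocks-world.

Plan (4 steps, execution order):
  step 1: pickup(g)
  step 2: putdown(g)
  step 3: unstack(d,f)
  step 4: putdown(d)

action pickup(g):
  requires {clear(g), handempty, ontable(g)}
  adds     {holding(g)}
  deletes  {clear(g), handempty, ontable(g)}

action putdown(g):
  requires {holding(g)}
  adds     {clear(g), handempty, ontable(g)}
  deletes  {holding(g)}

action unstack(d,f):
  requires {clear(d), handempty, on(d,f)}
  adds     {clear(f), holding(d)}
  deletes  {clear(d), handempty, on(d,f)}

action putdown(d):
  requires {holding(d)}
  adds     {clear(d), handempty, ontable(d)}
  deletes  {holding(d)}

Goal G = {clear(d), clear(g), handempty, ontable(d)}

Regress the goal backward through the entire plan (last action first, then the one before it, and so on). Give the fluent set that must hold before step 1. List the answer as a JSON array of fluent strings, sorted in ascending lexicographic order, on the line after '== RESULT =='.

Work backward from the goal:
  through step 4 (putdown(d)): drop {clear(d), handempty, ontable(d)}, keep {clear(g)}, require {holding(d)}
    → {clear(g), holding(d)}
  through step 3 (unstack(d,f)): drop {holding(d)}, keep {clear(g)}, require {clear(d), handempty, on(d,f)}
    → {clear(d), clear(g), handempty, on(d,f)}
  through step 2 (putdown(g)): drop {clear(g), handempty}, keep {clear(d), on(d,f)}, require {holding(g)}
    → {clear(d), holding(g), on(d,f)}
  through step 1 (pickup(g)): drop {holding(g)}, keep {clear(d), on(d,f)}, require {clear(g), handempty, ontable(g)}
    → {clear(d), clear(g), handempty, on(d,f), ontable(g)}

== RESULT ==
["clear(d)", "clear(g)", "handempty", "on(d,f)", "ontable(g)"]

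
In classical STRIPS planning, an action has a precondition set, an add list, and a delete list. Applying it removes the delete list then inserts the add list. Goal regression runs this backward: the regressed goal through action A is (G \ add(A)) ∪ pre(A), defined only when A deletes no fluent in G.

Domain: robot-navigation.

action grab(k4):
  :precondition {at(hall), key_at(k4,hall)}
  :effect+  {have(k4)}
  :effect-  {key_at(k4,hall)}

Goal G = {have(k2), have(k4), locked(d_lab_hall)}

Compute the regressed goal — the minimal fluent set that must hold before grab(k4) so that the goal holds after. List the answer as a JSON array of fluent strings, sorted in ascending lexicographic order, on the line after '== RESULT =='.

Regress:
  G ∩ del = {}  (empty — regression defined)
  G \ add = {have(k2), have(k4), locked(d_lab_hall)} \ {have(k4)} = {have(k2), locked(d_lab_hall)}
  ∪ pre   = {have(k2), locked(d_lab_hall)} ∪ {at(hall), key_at(k4,hall)}
          = {at(hall), have(k2), key_at(k4,hall), locked(d_lab_hall)}

== RESULT ==
["at(hall)", "have(k2)", "key_at(k4,hall)", "locked(d_lab_hall)"]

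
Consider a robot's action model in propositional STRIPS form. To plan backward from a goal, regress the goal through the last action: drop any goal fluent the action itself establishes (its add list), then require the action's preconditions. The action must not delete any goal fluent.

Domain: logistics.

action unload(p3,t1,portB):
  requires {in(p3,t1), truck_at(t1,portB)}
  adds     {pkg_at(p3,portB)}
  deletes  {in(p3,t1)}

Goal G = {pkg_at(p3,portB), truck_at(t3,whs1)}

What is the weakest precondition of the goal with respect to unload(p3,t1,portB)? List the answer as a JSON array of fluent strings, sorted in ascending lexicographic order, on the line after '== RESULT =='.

Regress:
  G ∩ del = {}  (empty — regression defined)
  G \ add = {pkg_at(p3,portB), truck_at(t3,whs1)} \ {pkg_at(p3,portB)} = {truck_at(t3,whs1)}
  ∪ pre   = {truck_at(t3,whs1)} ∪ {in(p3,t1), truck_at(t1,portB)}
          = {in(p3,t1), truck_at(t1,portB), truck_at(t3,whs1)}

== RESULT ==
["in(p3,t1)", "truck_at(t1,portB)", "truck_at(t3,whs1)"]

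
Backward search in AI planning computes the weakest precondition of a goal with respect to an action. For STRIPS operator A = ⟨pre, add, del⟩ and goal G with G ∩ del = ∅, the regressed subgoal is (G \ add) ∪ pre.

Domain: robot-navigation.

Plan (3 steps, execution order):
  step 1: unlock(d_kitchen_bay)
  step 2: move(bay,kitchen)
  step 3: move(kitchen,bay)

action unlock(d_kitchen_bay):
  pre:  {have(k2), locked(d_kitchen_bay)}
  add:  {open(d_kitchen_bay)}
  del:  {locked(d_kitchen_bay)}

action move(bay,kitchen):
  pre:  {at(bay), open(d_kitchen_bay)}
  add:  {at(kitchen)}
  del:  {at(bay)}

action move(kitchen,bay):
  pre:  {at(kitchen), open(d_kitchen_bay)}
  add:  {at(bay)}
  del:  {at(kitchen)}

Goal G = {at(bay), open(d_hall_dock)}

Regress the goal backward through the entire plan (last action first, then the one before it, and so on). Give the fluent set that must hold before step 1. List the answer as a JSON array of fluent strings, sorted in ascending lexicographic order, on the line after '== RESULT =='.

Regress step by step:
  through step 3 (move(kitchen,bay)): drop {at(bay)}, keep {open(d_hall_dock)}, require {at(kitchen), open(d_kitchen_bay)}
    → {at(kitchen), open(d_hall_dock), open(d_kitchen_bay)}
  through step 2 (move(bay,kitchen)): drop {at(kitchen)}, keep {open(d_hall_dock), open(d_kitchen_bay)}, require {at(bay), open(d_kitchen_bay)}
    → {at(bay), open(d_hall_dock), open(d_kitchen_bay)}
  through step 1 (unlock(d_kitchen_bay)): drop {open(d_kitchen_bay)}, keep {at(bay), open(d_hall_dock)}, require {have(k2), locked(d_kitchen_bay)}
    → {at(bay), have(k2), locked(d_kitchen_bay), open(d_hall_dock)}

== RESULT ==
["at(bay)", "have(k2)", "locked(d_kitchen_bay)", "open(d_hall_dock)"]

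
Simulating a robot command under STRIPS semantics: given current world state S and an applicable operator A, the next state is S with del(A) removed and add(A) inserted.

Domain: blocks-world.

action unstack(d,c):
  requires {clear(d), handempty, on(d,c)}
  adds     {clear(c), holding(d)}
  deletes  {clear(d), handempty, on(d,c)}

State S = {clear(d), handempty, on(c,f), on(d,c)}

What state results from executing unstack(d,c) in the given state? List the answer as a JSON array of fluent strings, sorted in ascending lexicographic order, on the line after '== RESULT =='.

Compute (S \ del) ∪ add:
  pre ⊆ S: {clear(d), handempty, on(d,c)} ⊆ S  — applicable
  S \ del = {on(c,f)}
  ∪ add   = {clear(c), holding(d), on(c,f)}

== RESULT ==
["clear(c)", "holding(d)", "on(c,f)"]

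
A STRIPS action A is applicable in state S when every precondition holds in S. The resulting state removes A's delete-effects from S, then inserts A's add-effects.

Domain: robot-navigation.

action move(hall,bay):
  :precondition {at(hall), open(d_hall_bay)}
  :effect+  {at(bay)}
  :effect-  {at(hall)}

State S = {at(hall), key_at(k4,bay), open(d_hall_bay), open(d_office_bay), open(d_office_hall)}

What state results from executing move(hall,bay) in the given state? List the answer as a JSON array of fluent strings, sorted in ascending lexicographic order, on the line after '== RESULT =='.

Compute (S \ del) ∪ add:
  pre ⊆ S: {at(hall), open(d_hall_bay)} ⊆ S  — applicable
  S \ del = {key_at(k4,bay), open(d_hall_bay), open(d_office_bay), open(d_office_hall)}
  ∪ add   = {at(bay), key_at(k4,bay), open(d_hall_bay), open(d_office_bay), open(d_office_hall)}

== RESULT ==
["at(bay)", "key_at(k4,bay)", "open(d_hall_bay)", "open(d_office_bay)", "open(d_office_hall)"]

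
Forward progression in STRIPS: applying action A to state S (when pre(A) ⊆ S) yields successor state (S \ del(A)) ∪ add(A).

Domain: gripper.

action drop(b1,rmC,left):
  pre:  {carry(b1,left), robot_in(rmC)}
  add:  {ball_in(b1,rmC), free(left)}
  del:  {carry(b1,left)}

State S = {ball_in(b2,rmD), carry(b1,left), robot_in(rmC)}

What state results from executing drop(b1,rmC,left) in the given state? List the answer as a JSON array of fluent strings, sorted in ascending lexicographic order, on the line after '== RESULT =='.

Progress:
  pre ⊆ S: {carry(b1,left), robot_in(rmC)} ⊆ S  — applicable
  S \ del = {ball_in(b2,rmD), robot_in(rmC)}
  ∪ add   = {ball_in(b1,rmC), ball_in(b2,rmD), free(left), robot_in(rmC)}

== RESULT ==
["ball_in(b1,rmC)", "ball_in(b2,rmD)", "free(left)", "robot_in(rmC)"]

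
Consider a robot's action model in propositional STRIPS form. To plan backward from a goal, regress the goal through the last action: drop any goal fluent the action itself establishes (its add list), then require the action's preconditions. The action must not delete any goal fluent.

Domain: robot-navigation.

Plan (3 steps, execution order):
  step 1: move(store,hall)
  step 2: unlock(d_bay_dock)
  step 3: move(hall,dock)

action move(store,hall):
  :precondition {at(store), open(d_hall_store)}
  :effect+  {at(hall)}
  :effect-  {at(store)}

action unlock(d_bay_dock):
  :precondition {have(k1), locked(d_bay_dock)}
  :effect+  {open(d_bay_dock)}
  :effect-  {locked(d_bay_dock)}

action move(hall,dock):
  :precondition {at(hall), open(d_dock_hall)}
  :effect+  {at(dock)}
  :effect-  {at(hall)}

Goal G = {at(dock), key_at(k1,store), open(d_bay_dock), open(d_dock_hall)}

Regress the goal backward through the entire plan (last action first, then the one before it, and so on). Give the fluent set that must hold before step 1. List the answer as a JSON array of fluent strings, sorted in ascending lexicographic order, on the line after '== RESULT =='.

Work backward from the goal:
  through step 3 (move(hall,dock)): drop {at(dock)}, keep {key_at(k1,store), open(d_bay_dock), open(d_dock_hall)}, require {at(hall), open(d_dock_hall)}
    → {at(hall), key_at(k1,store), open(d_bay_dock), open(d_dock_hall)}
  through step 2 (unlock(d_bay_dock)): drop {open(d_bay_dock)}, keep {at(hall), key_at(k1,store), open(d_dock_hall)}, require {have(k1), locked(d_bay_dock)}
    → {at(hall), have(k1), key_at(k1,store), locked(d_bay_dock), open(d_dock_hall)}
  through step 1 (move(store,hall)): drop {at(hall)}, keep {have(k1), key_at(k1,store), locked(d_bay_dock), open(d_dock_hall)}, require {at(store), open(d_hall_store)}
    → {at(store), have(k1), key_at(k1,store), locked(d_bay_dock), open(d_dock_hall), open(d_hall_store)}

== RESULT ==
["at(store)", "have(k1)", "key_at(k1,store)", "locked(d_bay_dock)", "open(d_dock_hall)", "open(d_hall_store)"]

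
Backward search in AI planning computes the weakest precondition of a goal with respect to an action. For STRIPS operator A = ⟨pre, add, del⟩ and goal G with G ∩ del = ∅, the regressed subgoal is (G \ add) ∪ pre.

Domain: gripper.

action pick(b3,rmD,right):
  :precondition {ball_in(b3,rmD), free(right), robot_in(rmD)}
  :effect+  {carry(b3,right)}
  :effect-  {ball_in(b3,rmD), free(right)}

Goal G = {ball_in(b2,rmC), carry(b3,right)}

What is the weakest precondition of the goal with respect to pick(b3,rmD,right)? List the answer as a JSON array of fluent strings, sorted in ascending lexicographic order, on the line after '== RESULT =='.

Compute (G \ add) ∪ pre:
  G ∩ del = {}  (empty — regression defined)
  G \ add = {ball_in(b2,rmC), carry(b3,right)} \ {carry(b3,right)} = {ball_in(b2,rmC)}
  ∪ pre   = {ball_in(b2,rmC)} ∪ {ball_in(b3,rmD), free(right), robot_in(rmD)}
          = {ball_in(b2,rmC), ball_in(b3,rmD), free(right), robot_in(rmD)}

== RESULT ==
["ball_in(b2,rmC)", "ball_in(b3,rmD)", "free(right)", "robot_in(rmD)"]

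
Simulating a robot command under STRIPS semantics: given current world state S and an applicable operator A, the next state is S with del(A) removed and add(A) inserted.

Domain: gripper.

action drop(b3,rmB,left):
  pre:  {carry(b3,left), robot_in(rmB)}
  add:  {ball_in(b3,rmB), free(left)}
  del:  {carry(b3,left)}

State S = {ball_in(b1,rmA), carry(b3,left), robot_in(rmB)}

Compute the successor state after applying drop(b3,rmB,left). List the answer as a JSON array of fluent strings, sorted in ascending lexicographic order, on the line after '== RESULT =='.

Compute (S \ del) ∪ add:
  pre ⊆ S: {carry(b3,left), robot_in(rmB)} ⊆ S  — applicable
  S \ del = {ball_in(b1,rmA), robot_in(rmB)}
  ∪ add   = {ball_in(b1,rmA), ball_in(b3,rmB), free(left), robot_in(rmB)}

== RESULT ==
["ball_in(b1,rmA)", "ball_in(b3,rmB)", "free(left)", "robot_in(rmB)"]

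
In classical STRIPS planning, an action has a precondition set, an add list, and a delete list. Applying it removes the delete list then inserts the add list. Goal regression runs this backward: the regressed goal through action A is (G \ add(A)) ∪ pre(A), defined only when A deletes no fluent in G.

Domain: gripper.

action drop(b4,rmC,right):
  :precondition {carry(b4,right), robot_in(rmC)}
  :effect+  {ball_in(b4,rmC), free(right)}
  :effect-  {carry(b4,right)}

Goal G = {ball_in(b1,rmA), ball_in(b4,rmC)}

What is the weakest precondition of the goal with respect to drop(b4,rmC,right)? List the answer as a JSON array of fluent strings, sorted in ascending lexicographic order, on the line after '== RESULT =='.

Regress:
  G ∩ del = {}  (empty — regression defined)
  G \ add = {ball_in(b1,rmA), ball_in(b4,rmC)} \ {ball_in(b4,rmC), free(right)} = {ball_in(b1,rmA)}
  ∪ pre   = {ball_in(b1,rmA)} ∪ {carry(b4,right), robot_in(rmC)}
          = {ball_in(b1,rmA), carry(b4,right), robot_in(rmC)}

== RESULT ==
["ball_in(b1,rmA)", "carry(b4,right)", "robot_in(rmC)"]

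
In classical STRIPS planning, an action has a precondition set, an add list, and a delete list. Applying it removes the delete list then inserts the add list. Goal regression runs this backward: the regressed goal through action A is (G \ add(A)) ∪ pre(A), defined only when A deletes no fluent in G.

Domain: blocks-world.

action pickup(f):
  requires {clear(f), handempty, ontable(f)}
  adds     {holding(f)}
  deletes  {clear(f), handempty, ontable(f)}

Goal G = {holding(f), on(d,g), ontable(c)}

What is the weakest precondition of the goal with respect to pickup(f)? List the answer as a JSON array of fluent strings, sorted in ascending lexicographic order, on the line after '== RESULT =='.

Regress:
  G ∩ del = {}  (empty — regression defined)
  G \ add = {holding(f), on(d,g), ontable(c)} \ {holding(f)} = {on(d,g), ontable(c)}
  ∪ pre   = {on(d,g), ontable(c)} ∪ {clear(f), handempty, ontable(f)}
          = {clear(f), handempty, on(d,g), ontable(c), ontable(f)}

== RESULT ==
["clear(f)", "handempty", "on(d,g)", "ontable(c)", "ontable(f)"]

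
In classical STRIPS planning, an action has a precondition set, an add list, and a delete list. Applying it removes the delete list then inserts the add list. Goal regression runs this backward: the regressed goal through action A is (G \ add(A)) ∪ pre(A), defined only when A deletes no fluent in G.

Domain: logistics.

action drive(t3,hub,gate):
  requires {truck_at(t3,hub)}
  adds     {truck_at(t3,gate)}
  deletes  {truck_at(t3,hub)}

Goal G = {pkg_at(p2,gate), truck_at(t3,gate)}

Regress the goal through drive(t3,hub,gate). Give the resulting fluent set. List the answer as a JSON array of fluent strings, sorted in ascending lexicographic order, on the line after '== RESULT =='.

Regress:
  G ∩ del = {}  (empty — regression defined)
  G \ add = {pkg_at(p2,gate), truck_at(t3,gate)} \ {truck_at(t3,gate)} = {pkg_at(p2,gate)}
  ∪ pre   = {pkg_at(p2,gate)} ∪ {truck_at(t3,hub)}
          = {pkg_at(p2,gate), truck_at(t3,hub)}

== RESULT ==
["pkg_at(p2,gate)", "truck_at(t3,hub)"]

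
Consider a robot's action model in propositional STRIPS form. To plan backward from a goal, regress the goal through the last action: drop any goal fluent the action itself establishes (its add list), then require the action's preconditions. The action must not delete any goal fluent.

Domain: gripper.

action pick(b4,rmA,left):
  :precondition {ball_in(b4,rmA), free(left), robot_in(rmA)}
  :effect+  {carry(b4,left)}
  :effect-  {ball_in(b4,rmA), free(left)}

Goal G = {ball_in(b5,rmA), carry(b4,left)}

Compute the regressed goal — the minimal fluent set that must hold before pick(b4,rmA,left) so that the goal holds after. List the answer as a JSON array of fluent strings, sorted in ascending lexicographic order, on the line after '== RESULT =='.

Regress:
  G ∩ del = {}  (empty — regression defined)
  G \ add = {ball_in(b5,rmA), carry(b4,left)} \ {carry(b4,left)} = {ball_in(b5,rmA)}
  ∪ pre   = {ball_in(b5,rmA)} ∪ {ball_in(b4,rmA), free(left), robot_in(rmA)}
          = {ball_in(b4,rmA), ball_in(b5,rmA), free(left), robot_in(rmA)}

== RESULT ==
["ball_in(b4,rmA)", "ball_in(b5,rmA)", "free(left)", "robot_in(rmA)"]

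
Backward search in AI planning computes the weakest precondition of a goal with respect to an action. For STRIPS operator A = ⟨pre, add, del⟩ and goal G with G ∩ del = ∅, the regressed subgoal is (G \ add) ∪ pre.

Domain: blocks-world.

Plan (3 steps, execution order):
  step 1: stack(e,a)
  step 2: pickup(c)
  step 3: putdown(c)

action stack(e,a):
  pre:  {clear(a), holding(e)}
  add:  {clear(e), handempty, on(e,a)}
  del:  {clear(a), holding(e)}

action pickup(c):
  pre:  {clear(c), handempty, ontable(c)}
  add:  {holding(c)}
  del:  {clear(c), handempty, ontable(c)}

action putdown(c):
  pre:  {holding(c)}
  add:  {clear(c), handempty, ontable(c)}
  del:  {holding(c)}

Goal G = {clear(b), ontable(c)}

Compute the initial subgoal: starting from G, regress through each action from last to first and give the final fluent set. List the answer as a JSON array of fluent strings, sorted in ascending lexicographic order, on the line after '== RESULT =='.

Regress step by step:
  through step 3 (putdown(c)): drop {ontable(c)}, keep {clear(b)}, require {holding(c)}
    → {clear(b), holding(c)}
  through step 2 (pickup(c)): drop {holding(c)}, keep {clear(b)}, require {clear(c), handempty, ontable(c)}
    → {clear(b), clear(c), handempty, ontable(c)}
  through step 1 (stack(e,a)): drop {handempty}, keep {clear(b), clear(c), ontable(c)}, require {clear(a), holding(e)}
    → {clear(a), clear(b), clear(c), holding(e), ontable(c)}

== RESULT ==
["clear(a)", "clear(b)", "clear(c)", "holding(e)", "ontable(c)"]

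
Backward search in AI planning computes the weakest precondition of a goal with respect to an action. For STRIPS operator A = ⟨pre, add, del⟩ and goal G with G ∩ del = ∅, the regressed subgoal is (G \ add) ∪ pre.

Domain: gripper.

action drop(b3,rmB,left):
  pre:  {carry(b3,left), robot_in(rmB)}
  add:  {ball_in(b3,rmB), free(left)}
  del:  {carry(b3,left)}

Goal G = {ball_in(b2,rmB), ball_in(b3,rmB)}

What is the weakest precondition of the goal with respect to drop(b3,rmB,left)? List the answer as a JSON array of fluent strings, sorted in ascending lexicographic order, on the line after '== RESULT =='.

Regress:
  G ∩ del = {}  (empty — regression defined)
  G \ add = {ball_in(b2,rmB), ball_in(b3,rmB)} \ {ball_in(b3,rmB), free(left)} = {ball_in(b2,rmB)}
  ∪ pre   = {ball_in(b2,rmB)} ∪ {carry(b3,left), robot_in(rmB)}
          = {ball_in(b2,rmB), carry(b3,left), robot_in(rmB)}

== RESULT ==
["ball_in(b2,rmB)", "carry(b3,left)", "robot_in(rmB)"]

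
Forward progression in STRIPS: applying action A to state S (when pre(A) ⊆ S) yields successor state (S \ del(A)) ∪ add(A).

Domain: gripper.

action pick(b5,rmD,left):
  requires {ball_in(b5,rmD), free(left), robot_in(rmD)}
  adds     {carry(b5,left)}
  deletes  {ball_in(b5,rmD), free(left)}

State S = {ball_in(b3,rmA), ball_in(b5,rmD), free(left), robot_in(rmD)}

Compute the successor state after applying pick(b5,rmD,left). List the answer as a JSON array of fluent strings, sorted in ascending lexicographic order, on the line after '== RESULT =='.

Progress:
  pre ⊆ S: {ball_in(b5,rmD), free(left), robot_in(rmD)} ⊆ S  — applicable
  S \ del = {ball_in(b3,rmA), robot_in(rmD)}
  ∪ add   = {ball_in(b3,rmA), carry(b5,left), robot_in(rmD)}

== RESULT ==
["ball_in(b3,rmA)", "carry(b5,left)", "robot_in(rmD)"]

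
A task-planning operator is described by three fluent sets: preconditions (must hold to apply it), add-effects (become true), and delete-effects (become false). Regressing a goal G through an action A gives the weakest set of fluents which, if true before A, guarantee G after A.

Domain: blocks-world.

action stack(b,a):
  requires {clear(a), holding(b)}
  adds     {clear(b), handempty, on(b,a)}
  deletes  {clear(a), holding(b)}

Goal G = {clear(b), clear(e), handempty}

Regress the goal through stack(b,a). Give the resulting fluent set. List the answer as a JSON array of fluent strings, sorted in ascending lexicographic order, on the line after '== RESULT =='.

Regress:
  G ∩ del = {}  (empty — regression defined)
  G \ add = {clear(b), clear(e), handempty} \ {clear(b), handempty, on(b,a)} = {clear(e)}
  ∪ pre   = {clear(e)} ∪ {clear(a), holding(b)}
          = {clear(a), clear(e), holding(b)}

== RESULT ==
["clear(a)", "clear(e)", "holding(b)"]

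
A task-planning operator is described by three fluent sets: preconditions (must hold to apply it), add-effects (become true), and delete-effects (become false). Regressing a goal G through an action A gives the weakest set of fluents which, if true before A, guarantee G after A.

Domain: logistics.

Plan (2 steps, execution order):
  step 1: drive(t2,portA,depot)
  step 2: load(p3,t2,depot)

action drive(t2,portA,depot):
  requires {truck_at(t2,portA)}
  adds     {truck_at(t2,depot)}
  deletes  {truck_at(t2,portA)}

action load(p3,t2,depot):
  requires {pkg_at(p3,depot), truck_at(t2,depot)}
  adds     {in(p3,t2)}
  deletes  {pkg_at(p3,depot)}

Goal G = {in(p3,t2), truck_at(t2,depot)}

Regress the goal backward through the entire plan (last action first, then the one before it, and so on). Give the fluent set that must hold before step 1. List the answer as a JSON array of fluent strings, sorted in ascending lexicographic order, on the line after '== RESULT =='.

Work backward from the goal:
  through step 2 (load(p3,t2,depot)): drop {in(p3,t2)}, keep {truck_at(t2,depot)}, require {pkg_at(p3,depot), truck_at(t2,depot)}
    → {pkg_at(p3,depot), truck_at(t2,depot)}
  through step 1 (drive(t2,portA,depot)): drop {truck_at(t2,depot)}, keep {pkg_at(p3,depot)}, require {truck_at(t2,portA)}
    → {pkg_at(p3,depot), truck_at(t2,portA)}

== RESULT ==
["pkg_at(p3,depot)", "truck_at(t2,portA)"]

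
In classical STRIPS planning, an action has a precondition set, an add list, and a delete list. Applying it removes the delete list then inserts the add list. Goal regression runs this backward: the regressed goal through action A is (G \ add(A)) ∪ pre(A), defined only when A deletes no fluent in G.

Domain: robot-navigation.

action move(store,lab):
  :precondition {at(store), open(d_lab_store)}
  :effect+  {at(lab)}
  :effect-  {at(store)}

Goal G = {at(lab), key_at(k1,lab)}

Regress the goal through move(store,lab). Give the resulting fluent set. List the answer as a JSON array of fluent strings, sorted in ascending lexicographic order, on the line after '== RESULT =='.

Compute (G \ add) ∪ pre:
  G ∩ del = {}  (empty — regression defined)
  G \ add = {at(lab), key_at(k1,lab)} \ {at(lab)} = {key_at(k1,lab)}
  ∪ pre   = {key_at(k1,lab)} ∪ {at(store), open(d_lab_store)}
          = {at(store), key_at(k1,lab), open(d_lab_store)}

== RESULT ==
["at(store)", "key_at(k1,lab)", "open(d_lab_store)"]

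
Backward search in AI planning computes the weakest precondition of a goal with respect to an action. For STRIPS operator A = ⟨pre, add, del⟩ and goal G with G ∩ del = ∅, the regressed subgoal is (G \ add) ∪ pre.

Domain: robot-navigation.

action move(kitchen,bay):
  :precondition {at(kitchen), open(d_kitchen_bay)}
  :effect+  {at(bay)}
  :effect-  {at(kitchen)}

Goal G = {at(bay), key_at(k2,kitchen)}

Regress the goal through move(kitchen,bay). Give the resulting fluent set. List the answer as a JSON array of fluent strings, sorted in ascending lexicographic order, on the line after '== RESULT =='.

Compute (G \ add) ∪ pre:
  G ∩ del = {}  (empty — regression defined)
  G \ add = {at(bay), key_at(k2,kitchen)} \ {at(bay)} = {key_at(k2,kitchen)}
  ∪ pre   = {key_at(k2,kitchen)} ∪ {at(kitchen), open(d_kitchen_bay)}
          = {at(kitchen), key_at(k2,kitchen), open(d_kitchen_bay)}

== RESULT ==
["at(kitchen)", "key_at(k2,kitchen)", "open(d_kitchen_bay)"]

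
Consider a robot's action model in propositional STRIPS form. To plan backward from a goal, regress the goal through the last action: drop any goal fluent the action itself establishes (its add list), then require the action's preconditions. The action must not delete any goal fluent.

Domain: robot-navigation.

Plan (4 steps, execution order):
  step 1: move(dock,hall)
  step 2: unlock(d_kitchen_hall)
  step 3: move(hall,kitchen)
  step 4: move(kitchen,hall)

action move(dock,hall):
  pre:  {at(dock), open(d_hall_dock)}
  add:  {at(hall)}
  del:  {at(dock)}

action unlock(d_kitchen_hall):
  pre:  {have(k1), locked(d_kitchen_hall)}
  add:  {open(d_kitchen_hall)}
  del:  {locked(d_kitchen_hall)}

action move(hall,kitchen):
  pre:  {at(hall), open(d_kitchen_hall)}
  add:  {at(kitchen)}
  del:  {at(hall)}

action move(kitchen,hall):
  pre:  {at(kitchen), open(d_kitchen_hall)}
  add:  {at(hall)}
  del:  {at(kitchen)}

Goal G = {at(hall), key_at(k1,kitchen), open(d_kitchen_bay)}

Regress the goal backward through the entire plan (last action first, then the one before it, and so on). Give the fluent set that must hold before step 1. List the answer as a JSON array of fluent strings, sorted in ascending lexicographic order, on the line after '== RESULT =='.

Work backward from the goal:
  through step 4 (move(kitchen,hall)): drop {at(hall)}, keep {key_at(k1,kitchen), open(d_kitchen_bay)}, require {at(kitchen), open(d_kitchen_hall)}
    → {at(kitchen), key_at(k1,kitchen), open(d_kitchen_bay), open(d_kitchen_hall)}
  through step 3 (move(hall,kitchen)): drop {at(kitchen)}, keep {key_at(k1,kitchen), open(d_kitchen_bay), open(d_kitchen_hall)}, require {at(hall), open(d_kitchen_hall)}
    → {at(hall), key_at(k1,kitchen), open(d_kitchen_bay), open(d_kitchen_hall)}
  through step 2 (unlock(d_kitchen_hall)): drop {open(d_kitchen_hall)}, keep {at(hall), key_at(k1,kitchen), open(d_kitchen_bay)}, require {have(k1), locked(d_kitchen_hall)}
    → {at(hall), have(k1), key_at(k1,kitchen), locked(d_kitchen_hall), open(d_kitchen_bay)}
  through step 1 (move(dock,hall)): drop {at(hall)}, keep {have(k1), key_at(k1,kitchen), locked(d_kitchen_hall), open(d_kitchen_bay)}, require {at(dock), open(d_hall_dock)}
    → {at(dock), have(k1), key_at(k1,kitchen), locked(d_kitchen_hall), open(d_hall_dock), open(d_kitchen_bay)}

== RESULT ==
["at(dock)", "have(k1)", "key_at(k1,kitchen)", "locked(d_kitchen_hall)", "open(d_hall_dock)", "open(d_kitchen_bay)"]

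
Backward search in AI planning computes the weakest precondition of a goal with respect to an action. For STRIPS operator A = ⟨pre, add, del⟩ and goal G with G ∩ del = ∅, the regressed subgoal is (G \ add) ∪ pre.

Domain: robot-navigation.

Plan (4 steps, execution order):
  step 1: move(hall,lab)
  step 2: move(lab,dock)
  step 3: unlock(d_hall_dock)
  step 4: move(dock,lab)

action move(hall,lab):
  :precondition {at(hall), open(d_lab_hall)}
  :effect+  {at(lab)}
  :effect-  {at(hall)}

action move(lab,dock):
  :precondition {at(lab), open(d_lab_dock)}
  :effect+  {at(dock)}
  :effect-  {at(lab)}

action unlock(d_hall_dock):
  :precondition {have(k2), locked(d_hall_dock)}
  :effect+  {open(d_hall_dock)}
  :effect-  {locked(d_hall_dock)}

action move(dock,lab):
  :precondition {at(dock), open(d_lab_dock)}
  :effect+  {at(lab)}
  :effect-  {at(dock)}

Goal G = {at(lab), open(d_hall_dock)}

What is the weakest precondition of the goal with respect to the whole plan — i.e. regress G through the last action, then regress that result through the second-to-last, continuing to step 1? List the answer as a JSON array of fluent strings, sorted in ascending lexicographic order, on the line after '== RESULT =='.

Regress step by step:
  through step 4 (move(dock,lab)): drop {at(lab)}, keep {open(d_hall_dock)}, require {at(dock), open(d_lab_dock)}
    → {at(dock), open(d_hall_dock), open(d_lab_dock)}
  through step 3 (unlock(d_hall_dock)): drop {open(d_hall_dock)}, keep {at(dock), open(d_lab_dock)}, require {have(k2), locked(d_hall_dock)}
    → {at(dock), have(k2), locked(d_hall_dock), open(d_lab_dock)}
  through step 2 (move(lab,dock)): drop {at(dock)}, keep {have(k2), locked(d_hall_dock), open(d_lab_dock)}, require {at(lab), open(d_lab_dock)}
    → {at(lab), have(k2), locked(d_hall_dock), open(d_lab_dock)}
  through step 1 (move(hall,lab)): drop {at(lab)}, keep {have(k2), locked(d_hall_dock), open(d_lab_dock)}, require {at(hall), open(d_lab_hall)}
    → {at(hall), have(k2), locked(d_hall_dock), open(d_lab_dock), open(d_lab_hall)}

== RESULT ==
["at(hall)", "have(k2)", "locked(d_hall_dock)", "open(d_lab_dock)", "open(d_lab_hall)"]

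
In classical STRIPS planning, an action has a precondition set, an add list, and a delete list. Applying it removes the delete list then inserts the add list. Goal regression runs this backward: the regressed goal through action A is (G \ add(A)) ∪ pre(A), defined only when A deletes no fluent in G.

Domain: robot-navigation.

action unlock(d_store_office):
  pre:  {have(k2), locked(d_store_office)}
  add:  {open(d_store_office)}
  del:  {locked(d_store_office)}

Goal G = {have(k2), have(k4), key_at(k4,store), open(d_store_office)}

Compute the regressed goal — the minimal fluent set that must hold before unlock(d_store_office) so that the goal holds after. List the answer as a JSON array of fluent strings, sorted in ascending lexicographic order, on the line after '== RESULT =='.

Compute (G \ add) ∪ pre:
  G ∩ del = {}  (empty — regression defined)
  G \ add = {have(k2), have(k4), key_at(k4,store), open(d_store_office)} \ {open(d_store_office)} = {have(k2), have(k4), key_at(k4,store)}
  ∪ pre   = {have(k2), have(k4), key_at(k4,store)} ∪ {have(k2), locked(d_store_office)}
          = {have(k2), have(k4), key_at(k4,store), locked(d_store_office)}

== RESULT ==
["have(k2)", "have(k4)", "key_at(k4,store)", "locked(d_store_office)"]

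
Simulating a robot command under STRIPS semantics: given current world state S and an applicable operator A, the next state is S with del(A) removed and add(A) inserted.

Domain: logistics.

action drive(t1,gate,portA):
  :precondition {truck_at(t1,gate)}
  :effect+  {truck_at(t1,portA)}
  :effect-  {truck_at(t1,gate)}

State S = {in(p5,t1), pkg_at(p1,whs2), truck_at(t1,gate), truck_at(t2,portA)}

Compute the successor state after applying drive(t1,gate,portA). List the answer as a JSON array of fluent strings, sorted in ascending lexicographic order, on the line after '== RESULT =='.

Progress:
  pre ⊆ S: {truck_at(t1,gate)} ⊆ S  — applicable
  S \ del = {in(p5,t1), pkg_at(p1,whs2), truck_at(t2,portA)}
  ∪ add   = {in(p5,t1), pkg_at(p1,whs2), truck_at(t1,portA), truck_at(t2,portA)}

== RESULT ==
["in(p5,t1)", "pkg_at(p1,whs2)", "truck_at(t1,portA)", "truck_at(t2,portA)"]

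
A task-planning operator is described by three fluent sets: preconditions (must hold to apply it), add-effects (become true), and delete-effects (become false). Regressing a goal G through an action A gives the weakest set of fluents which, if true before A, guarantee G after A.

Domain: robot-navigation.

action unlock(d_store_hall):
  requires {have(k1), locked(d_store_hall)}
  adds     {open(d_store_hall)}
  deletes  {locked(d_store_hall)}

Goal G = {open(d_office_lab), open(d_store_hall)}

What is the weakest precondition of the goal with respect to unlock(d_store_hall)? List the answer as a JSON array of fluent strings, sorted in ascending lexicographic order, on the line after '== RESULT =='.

Regress:
  G ∩ del = {}  (empty — regression defined)
  G \ add = {open(d_office_lab), open(d_store_hall)} \ {open(d_store_hall)} = {open(d_office_lab)}
  ∪ pre   = {open(d_office_lab)} ∪ {have(k1), locked(d_store_hall)}
          = {have(k1), locked(d_store_hall), open(d_office_lab)}

== RESULT ==
["have(k1)", "locked(d_store_hall)", "open(d_office_lab)"]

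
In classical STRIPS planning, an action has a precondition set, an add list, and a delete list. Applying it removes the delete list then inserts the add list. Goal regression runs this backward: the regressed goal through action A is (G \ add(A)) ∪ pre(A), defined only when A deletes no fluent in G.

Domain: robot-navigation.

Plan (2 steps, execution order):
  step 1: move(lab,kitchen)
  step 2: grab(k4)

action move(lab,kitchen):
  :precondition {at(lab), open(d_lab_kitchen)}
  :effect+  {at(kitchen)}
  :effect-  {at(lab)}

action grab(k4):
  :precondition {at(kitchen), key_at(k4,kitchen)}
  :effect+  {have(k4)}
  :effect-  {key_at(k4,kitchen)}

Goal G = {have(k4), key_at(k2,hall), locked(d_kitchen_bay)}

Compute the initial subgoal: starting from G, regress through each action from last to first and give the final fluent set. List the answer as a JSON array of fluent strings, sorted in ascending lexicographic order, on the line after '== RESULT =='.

Work backward from the goal:
  through step 2 (grab(k4)): drop {have(k4)}, keep {key_at(k2,hall), locked(d_kitchen_bay)}, require {at(kitchen), key_at(k4,kitchen)}
    → {at(kitchen), key_at(k2,hall), key_at(k4,kitchen), locked(d_kitchen_bay)}
  through step 1 (move(lab,kitchen)): drop {at(kitchen)}, keep {key_at(k2,hall), key_at(k4,kitchen), locked(d_kitchen_bay)}, require {at(lab), open(d_lab_kitchen)}
    → {at(lab), key_at(k2,hall), key_at(k4,kitchen), locked(d_kitchen_bay), open(d_lab_kitchen)}

== RESULT ==
["at(lab)", "key_at(k2,hall)", "key_at(k4,kitchen)", "locked(d_kitchen_bay)", "open(d_lab_kitchen)"]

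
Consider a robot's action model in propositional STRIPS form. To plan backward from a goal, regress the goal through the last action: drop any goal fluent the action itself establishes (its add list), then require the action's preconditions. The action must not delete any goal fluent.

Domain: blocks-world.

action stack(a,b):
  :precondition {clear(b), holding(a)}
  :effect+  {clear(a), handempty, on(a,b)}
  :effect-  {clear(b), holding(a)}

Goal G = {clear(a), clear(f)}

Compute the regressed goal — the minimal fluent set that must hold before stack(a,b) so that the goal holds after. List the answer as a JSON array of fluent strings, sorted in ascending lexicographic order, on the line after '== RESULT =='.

Regress:
  G ∩ del = {}  (empty — regression defined)
  G \ add = {clear(a), clear(f)} \ {clear(a), handempty, on(a,b)} = {clear(f)}
  ∪ pre   = {clear(f)} ∪ {clear(b), holding(a)}
          = {clear(b), clear(f), holding(a)}

== RESULT ==
["clear(b)", "clear(f)", "holding(a)"]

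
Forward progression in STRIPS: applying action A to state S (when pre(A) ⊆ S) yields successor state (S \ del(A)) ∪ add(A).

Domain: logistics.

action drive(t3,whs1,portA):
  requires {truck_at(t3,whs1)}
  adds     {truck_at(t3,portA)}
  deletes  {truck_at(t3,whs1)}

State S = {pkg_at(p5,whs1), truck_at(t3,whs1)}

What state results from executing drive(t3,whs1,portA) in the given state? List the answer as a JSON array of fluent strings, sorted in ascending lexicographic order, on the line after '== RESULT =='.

Compute (S \ del) ∪ add:
  pre ⊆ S: {truck_at(t3,whs1)} ⊆ S  — applicable
  S \ del = {pkg_at(p5,whs1)}
  ∪ add   = {pkg_at(p5,whs1), truck_at(t3,portA)}

== RESULT ==
["pkg_at(p5,whs1)", "truck_at(t3,portA)"]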